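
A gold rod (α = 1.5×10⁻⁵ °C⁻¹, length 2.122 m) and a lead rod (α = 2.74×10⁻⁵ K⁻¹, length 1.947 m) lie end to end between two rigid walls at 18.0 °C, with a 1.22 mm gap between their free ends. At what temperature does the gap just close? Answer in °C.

T = 32.3 °C

α₁L₁ = 3.183×10⁻⁵ m/K, α₂L₂ = 5.33478×10⁻⁵ m/K → total 8.51778×10⁻⁵ m/K
ΔT = g/(α₁L₁+α₂L₂) = 1.22×10⁻³ / 8.51778×10⁻⁵ = 14.323 K
T = 18.0 + 14.323 = 32.323 °C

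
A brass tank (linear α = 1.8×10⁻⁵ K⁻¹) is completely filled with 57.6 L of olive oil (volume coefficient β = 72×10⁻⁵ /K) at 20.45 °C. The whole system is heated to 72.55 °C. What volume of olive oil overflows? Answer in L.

The tank also expands: β_container ≈ 3α = 5.4×10⁻⁵ /K
Net overflow = V₀(β_liq − 3α_cont)ΔT
β − 3α = 7.20×10⁻⁴ − 5.4×10⁻⁵ = 6.66×10⁻⁴ /K; ΔT = 52.10 K
ΔV = 57.6 × 6.66×10⁻⁴ × 52.10 = 2.00 L

2.00 L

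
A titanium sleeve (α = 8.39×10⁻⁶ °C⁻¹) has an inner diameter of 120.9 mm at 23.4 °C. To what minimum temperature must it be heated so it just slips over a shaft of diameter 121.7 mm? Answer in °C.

Required Δd = 121.7 − 120.9 = 0.8 mm
Δd = αd₀ΔT ⇒ ΔT = Δd/(αd₀) = 0.8 / (8.39×10⁻⁶ × 120.9) = 788.68 K
T_min = 23.4 + 788.68 = 812.08 °C

T = 812 °C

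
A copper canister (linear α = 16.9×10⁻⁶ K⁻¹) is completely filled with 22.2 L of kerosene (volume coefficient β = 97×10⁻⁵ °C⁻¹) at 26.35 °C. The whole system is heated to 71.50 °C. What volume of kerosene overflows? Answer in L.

The canister also expands: β_container ≈ 3α = 5.07×10⁻⁵ /K
Net overflow = V₀(β_liq − 3α_cont)ΔT
β − 3α = 9.70×10⁻⁴ − 5.07×10⁻⁵ = 9.193×10⁻⁴ /K; ΔT = 45.15 K
ΔV = 22.2 × 9.193×10⁻⁴ × 45.15 = 0.921 L

0.921 L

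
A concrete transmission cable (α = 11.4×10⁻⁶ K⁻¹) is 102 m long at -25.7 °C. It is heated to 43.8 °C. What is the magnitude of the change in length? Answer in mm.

|ΔT| = |43.8 − (-25.7)| = 69.5 K
ΔL = αL₀ΔT = (11.4×10⁻⁶)(102)(69.5) = 8.08×10⁻² m

ΔL = 80.8 mm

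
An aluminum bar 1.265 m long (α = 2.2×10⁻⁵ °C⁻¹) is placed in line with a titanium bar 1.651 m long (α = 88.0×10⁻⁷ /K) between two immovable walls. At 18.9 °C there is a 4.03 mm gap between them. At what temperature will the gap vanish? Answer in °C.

Gap closes when ΔL₁ + ΔL₂ = 4.03 mm = 4.03×10⁻³ m
(α₁L₁ + α₂L₂)ΔT = g
α₁L₁ + α₂L₂ = 2.2×10⁻⁵×1.265 + 88.0×10⁻⁷×1.651 = 4.23588×10⁻⁵ m/K
ΔT = 4.03×10⁻³ / 4.23588×10⁻⁵ = 95.14 K
T = 18.9 + 95.14 = 114.04 °C

T = 114 °C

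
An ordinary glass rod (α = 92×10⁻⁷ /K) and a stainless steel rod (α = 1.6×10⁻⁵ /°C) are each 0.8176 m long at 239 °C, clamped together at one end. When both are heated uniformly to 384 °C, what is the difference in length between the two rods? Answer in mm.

ΔT = 145 K
ordinary glass: ΔL = 92×10⁻⁷ × 0.8176 m × 145 = 1.0907×10⁻³ m = 1.0907 mm
stainless steel: ΔL = 1.6×10⁻⁵ × 0.8176 m × 145 = 1.8968×10⁻³ m = 1.8968 mm
difference = 1.8968 − 1.0907 = 0.8061 mm

0.806 mm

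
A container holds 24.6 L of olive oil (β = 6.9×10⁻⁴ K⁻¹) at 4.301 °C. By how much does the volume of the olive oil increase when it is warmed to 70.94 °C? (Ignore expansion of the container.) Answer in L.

|ΔT| = |70.94 − 4.301| = 66.639 K
ΔV = βV₀ΔT = (6.9×10⁻⁴)(24.6)(66.639) = 1.13 L

ΔV = 1.13 L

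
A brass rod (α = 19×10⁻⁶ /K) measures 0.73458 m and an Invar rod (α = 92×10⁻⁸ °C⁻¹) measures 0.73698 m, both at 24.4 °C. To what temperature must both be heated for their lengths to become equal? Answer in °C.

L₁(1 + α₁ΔT) = L₂(1 + α₂ΔT) ⇒ ΔT = (L₂ − L₁)/(α₁L₁ − α₂L₂)
L₂ − L₁ = 0.73698 − 0.73458 = 2.40×10⁻³ m
α₁L₁ − α₂L₂ = 19×10⁻⁶×0.73458 − 92×10⁻⁸×0.73698 = 1.32789984×10⁻⁵ m/K
ΔT = 2.40×10⁻³ / 1.32789984×10⁻⁵ = 180.737 K
T = 24.4 + 180.737 = 205.137 °C

T = 205.1 °C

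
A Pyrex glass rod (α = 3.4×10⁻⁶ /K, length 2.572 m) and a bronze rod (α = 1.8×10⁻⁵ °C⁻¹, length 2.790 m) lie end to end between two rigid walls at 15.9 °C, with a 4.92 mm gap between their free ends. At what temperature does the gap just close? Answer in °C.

T = 99.3 °C

Gap closes when ΔL₁ + ΔL₂ = 4.92 mm = 4.92×10⁻³ m
(α₁L₁ + α₂L₂)ΔT = g
α₁L₁ + α₂L₂ = 3.4×10⁻⁶×2.572 + 1.8×10⁻⁵×2.790 = 5.89648×10⁻⁵ m/K
ΔT = 4.92×10⁻³ / 5.89648×10⁻⁵ = 83.440 K
T = 15.9 + 83.440 = 99.340 °C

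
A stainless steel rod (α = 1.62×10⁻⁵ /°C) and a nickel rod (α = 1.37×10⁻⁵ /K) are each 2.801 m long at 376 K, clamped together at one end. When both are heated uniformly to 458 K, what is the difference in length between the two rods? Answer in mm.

ΔT = 82 K
stainless steel: ΔL = 1.62×10⁻⁵ × 2.801 m × 82 = 3.7208×10⁻³ m = 3.7208 mm
nickel: ΔL = 1.37×10⁻⁵ × 2.801 m × 82 = 3.1466×10⁻³ m = 3.1466 mm
difference = 3.7208 − 3.1466 = 0.5742 mm

0.574 mm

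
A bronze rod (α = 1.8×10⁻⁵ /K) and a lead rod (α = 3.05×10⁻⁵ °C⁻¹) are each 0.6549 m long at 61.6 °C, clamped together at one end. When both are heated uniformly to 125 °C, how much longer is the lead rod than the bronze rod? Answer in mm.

ΔT = 63.4 K
bronze: ΔL = 1.8×10⁻⁵ × 0.6549 m × 63.4 = 7.4737×10⁻⁴ m = 0.74737 mm
lead: ΔL = 3.05×10⁻⁵ × 0.6549 m × 63.4 = 1.2664×10⁻³ m = 1.2664 mm
difference = 1.2664 − 0.74737 = 0.51903 mm

0.519 mm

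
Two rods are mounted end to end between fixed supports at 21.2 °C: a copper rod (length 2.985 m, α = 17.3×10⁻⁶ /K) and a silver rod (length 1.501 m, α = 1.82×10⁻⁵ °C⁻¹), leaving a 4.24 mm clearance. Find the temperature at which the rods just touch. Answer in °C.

T = 74.9 °C

α₁L₁ = 5.16405×10⁻⁵ m/K, α₂L₂ = 2.73182×10⁻⁵ m/K → total 7.89587×10⁻⁵ m/K
ΔT = g/(α₁L₁+α₂L₂) = 4.24×10⁻³ / 7.89587×10⁻⁵ = 53.699 K
T = 21.2 + 53.699 = 74.899 °C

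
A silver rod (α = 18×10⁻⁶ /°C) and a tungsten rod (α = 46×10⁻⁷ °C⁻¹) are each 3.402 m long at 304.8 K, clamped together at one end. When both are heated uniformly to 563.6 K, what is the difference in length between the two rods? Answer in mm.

ΔT = 258.8 K
silver: ΔL = 18×10⁻⁶ × 3.402 m × 258.8 = 1.5848×10⁻² m = 15.848 mm
tungsten: ΔL = 46×10⁻⁷ × 3.402 m × 258.8 = 4.0500×10⁻³ m = 4.0500 mm
difference = 15.848 − 4.0500 = 11.798 mm

11.8 mm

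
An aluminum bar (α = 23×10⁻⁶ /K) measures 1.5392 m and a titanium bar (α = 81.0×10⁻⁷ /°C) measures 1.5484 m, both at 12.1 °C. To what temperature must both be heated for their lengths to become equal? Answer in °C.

T = 414.6 °C

L₁(1 + α₁ΔT) = L₂(1 + α₂ΔT) ⇒ ΔT = (L₂ − L₁)/(α₁L₁ − α₂L₂)
L₂ − L₁ = 1.5484 − 1.5392 = 9.20×10⁻³ m
α₁L₁ − α₂L₂ = 23×10⁻⁶×1.5392 − 81.0×10⁻⁷×1.5484 = 2.285956×10⁻⁵ m/K
ΔT = 9.20×10⁻³ / 2.285956×10⁻⁵ = 402.457 K
T = 12.1 + 402.457 = 414.557 °C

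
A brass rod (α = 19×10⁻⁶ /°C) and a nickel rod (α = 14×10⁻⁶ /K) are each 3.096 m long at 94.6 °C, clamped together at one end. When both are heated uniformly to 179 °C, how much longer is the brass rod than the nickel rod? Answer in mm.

ΔT = 84.4 K
brass: ΔL = 19×10⁻⁶ × 3.096 m × 84.4 = 4.9647×10⁻³ m = 4.9647 mm
nickel: ΔL = 14×10⁻⁶ × 3.096 m × 84.4 = 3.6582×10⁻³ m = 3.6582 mm
difference = 4.9647 − 3.6582 = 1.3065 mm

1.31 mm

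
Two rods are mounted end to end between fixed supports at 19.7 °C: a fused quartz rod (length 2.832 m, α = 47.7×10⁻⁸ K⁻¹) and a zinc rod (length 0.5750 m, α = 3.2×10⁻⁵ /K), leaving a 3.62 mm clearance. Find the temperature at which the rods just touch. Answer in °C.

α₁L₁ = 1.350864×10⁻⁶ m/K, α₂L₂ = 1.840×10⁻⁵ m/K → total 1.9750864×10⁻⁵ m/K
ΔT = g/(α₁L₁+α₂L₂) = 3.62×10⁻³ / 1.9750864×10⁻⁵ = 183.28 K
T = 19.7 + 183.28 = 202.98 °C

T = 203 °C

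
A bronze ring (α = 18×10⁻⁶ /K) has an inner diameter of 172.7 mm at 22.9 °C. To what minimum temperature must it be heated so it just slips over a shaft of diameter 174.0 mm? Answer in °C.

Required Δd = 174.0 − 172.7 = 1.3 mm
Δd = αd₀ΔT ⇒ ΔT = Δd/(αd₀) = 1.3 / (18×10⁻⁶ × 172.7) = 418.19 K
T_min = 22.9 + 418.19 = 441.09 °C

T = 441 °C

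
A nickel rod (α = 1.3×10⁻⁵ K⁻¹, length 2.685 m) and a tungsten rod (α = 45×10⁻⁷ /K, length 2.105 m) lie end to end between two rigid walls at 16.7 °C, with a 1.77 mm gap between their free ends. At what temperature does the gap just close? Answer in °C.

Gap closes when ΔL₁ + ΔL₂ = 1.77 mm = 1.77×10⁻³ m
(α₁L₁ + α₂L₂)ΔT = g
α₁L₁ + α₂L₂ = 1.3×10⁻⁵×2.685 + 45×10⁻⁷×2.105 = 4.43775×10⁻⁵ m/K
ΔT = 1.77×10⁻³ / 4.43775×10⁻⁵ = 39.885 K
T = 16.7 + 39.885 = 56.585 °C

T = 56.6 °C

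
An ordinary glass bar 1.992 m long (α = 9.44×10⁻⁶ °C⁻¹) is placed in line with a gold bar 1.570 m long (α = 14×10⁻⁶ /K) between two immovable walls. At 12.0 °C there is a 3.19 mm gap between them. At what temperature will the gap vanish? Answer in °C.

α₁L₁ = 1.880448×10⁻⁵ m/K, α₂L₂ = 2.198×10⁻⁵ m/K → total 4.078448×10⁻⁵ m/K
ΔT = g/(α₁L₁+α₂L₂) = 3.19×10⁻³ / 4.078448×10⁻⁵ = 78.216 K
T = 12.0 + 78.216 = 90.216 °C

T = 90.2 °C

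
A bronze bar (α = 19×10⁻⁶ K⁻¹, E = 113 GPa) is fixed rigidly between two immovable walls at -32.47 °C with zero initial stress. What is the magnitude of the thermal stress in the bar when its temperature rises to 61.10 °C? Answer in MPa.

σ = 201 MPa

Fully constrained: the free strain ε = αΔT is blocked, so σ = Eε = EαΔT.
|ΔT| = 93.57 K
σ = 113×10⁹ × 19×10⁻⁶ × 93.57 = 2.01×10⁸ Pa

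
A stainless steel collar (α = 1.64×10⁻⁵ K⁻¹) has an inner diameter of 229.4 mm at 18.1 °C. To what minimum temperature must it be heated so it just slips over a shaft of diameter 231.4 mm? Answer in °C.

T = 550 °C

Required Δd = 231.4 − 229.4 = 2.0 mm
Δd = αd₀ΔT ⇒ ΔT = Δd/(αd₀) = 2.0 / (1.64×10⁻⁵ × 229.4) = 531.61 K
T_min = 18.1 + 531.61 = 549.71 °C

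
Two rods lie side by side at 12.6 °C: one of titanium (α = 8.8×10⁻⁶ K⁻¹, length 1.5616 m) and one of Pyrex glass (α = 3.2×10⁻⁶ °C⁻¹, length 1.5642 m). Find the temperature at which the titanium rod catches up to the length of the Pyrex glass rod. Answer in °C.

T = 310.2 °C

L₁(1 + α₁ΔT) = L₂(1 + α₂ΔT) ⇒ ΔT = (L₂ − L₁)/(α₁L₁ − α₂L₂)
L₂ − L₁ = 1.5642 − 1.5616 = 2.60×10⁻³ m
α₁L₁ − α₂L₂ = 8.8×10⁻⁶×1.5616 − 3.2×10⁻⁶×1.5642 = 8.73664×10⁻⁶ m/K
ΔT = 2.60×10⁻³ / 8.73664×10⁻⁶ = 297.597 K
T = 12.6 + 297.597 = 310.197 °C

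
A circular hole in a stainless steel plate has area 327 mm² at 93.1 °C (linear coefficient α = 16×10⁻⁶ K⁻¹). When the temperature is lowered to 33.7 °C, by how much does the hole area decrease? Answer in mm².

ΔA = 0.622 mm²

Area coefficient ≈ 2α; |ΔT| = 59.4 K
ΔA = 2αA₀ΔT = 2(16×10⁻⁶)(327)(59.4) = 0.622 mm²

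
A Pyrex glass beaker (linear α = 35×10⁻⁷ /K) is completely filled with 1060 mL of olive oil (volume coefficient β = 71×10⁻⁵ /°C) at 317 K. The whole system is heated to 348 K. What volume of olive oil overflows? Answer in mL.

23.0 mL

The beaker also expands: β_container ≈ 3α = 1.05×10⁻⁵ /K
Net overflow = V₀(β_liq − 3α_cont)ΔT
β − 3α = 7.10×10⁻⁴ − 1.05×10⁻⁵ = 6.995×10⁻⁴ /K; ΔT = 31 K
ΔV = 1060 × 6.995×10⁻⁴ × 31 = 23.0 mL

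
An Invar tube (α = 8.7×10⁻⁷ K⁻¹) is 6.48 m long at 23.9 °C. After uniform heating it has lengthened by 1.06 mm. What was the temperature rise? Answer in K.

ΔT = 188 K

ΔL = αL₀ΔT ⇒ ΔT = ΔL / (αL₀)
ΔT = 1.06×10⁻³ m / (8.7×10⁻⁷ × 6.48 m) = 188.02 K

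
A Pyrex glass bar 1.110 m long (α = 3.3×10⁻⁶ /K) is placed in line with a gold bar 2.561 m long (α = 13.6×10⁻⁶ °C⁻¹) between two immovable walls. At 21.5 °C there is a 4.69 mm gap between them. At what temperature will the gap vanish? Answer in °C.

Gap closes when ΔL₁ + ΔL₂ = 4.69 mm = 4.69×10⁻³ m
(α₁L₁ + α₂L₂)ΔT = g
α₁L₁ + α₂L₂ = 3.3×10⁻⁶×1.110 + 13.6×10⁻⁶×2.561 = 3.84926×10⁻⁵ m/K
ΔT = 4.69×10⁻³ / 3.84926×10⁻⁵ = 121.84 K
T = 21.5 + 121.84 = 143.34 °C

T = 143 °C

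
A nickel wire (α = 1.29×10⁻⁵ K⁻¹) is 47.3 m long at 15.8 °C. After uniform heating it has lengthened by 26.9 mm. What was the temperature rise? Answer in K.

ΔL = αL₀ΔT ⇒ ΔT = ΔL / (αL₀)
ΔT = 26.9×10⁻³ m / (1.29×10⁻⁵ × 47.3 m) = 44.086 K

ΔT = 44.1 K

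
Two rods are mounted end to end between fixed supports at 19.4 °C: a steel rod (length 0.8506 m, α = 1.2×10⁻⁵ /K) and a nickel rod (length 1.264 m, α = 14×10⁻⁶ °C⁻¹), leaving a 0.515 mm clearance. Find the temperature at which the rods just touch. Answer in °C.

T = 37.9 °C

α₁L₁ = 1.02072×10⁻⁵ m/K, α₂L₂ = 1.7696×10⁻⁵ m/K → total 2.79032×10⁻⁵ m/K
ΔT = g/(α₁L₁+α₂L₂) = 5.15×10⁻⁴ / 2.79032×10⁻⁵ = 18.457 K
T = 19.4 + 18.457 = 37.857 °C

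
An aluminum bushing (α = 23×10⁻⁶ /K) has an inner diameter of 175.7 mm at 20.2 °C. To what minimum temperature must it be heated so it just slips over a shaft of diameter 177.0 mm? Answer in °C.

T = 342 °C

Required Δd = 177.0 − 175.7 = 1.3 mm
Δd = αd₀ΔT ⇒ ΔT = Δd/(αd₀) = 1.3 / (23×10⁻⁶ × 175.7) = 321.69 K
T_min = 20.2 + 321.69 = 341.89 °C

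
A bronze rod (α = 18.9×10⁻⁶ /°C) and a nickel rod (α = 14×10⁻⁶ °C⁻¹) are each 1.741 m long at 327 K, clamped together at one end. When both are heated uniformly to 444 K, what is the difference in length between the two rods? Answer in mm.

0.998 mm

ΔT = 117 K
bronze: ΔL = 18.9×10⁻⁶ × 1.741 m × 117 = 3.8499×10⁻³ m = 3.8499 mm
nickel: ΔL = 14×10⁻⁶ × 1.741 m × 117 = 2.8518×10⁻³ m = 2.8518 mm
difference = 3.8499 − 2.8518 = 0.9981 mm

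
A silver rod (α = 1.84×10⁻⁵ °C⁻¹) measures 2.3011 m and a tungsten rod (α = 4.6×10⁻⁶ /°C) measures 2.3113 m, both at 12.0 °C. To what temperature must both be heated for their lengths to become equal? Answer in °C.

Equal length when α₁L₁ΔT − α₂L₂ΔT = L₂ − L₁ = 1.02×10⁻² m
α₁L₁ = 4.234024×10⁻⁵, α₂L₂ = 1.063198×10⁻⁵ → Δ(αL) = 3.170826×10⁻⁵ m/K
ΔT = 1.02×10⁻² / 3.170826×10⁻⁵ = 321.683 K, so T = 12.0 + 321.683 = 333.683 °C

T = 333.7 °C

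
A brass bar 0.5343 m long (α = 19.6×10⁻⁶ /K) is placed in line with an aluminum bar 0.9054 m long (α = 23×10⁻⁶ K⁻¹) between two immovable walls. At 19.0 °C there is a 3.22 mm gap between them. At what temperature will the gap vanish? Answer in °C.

Gap closes when ΔL₁ + ΔL₂ = 3.22 mm = 3.22×10⁻³ m
(α₁L₁ + α₂L₂)ΔT = g
α₁L₁ + α₂L₂ = 19.6×10⁻⁶×0.5343 + 23×10⁻⁶×0.9054 = 3.129648×10⁻⁵ m/K
ΔT = 3.22×10⁻³ / 3.129648×10⁻⁵ = 102.89 K
T = 19.0 + 102.89 = 121.89 °C

T = 122 °C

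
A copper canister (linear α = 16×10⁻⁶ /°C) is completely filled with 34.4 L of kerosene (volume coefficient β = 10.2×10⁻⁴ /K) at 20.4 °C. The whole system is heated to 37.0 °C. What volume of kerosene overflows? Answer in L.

0.555 L

The canister also expands: β_container ≈ 3α = 4.8×10⁻⁵ /K
Net overflow = V₀(β_liq − 3α_cont)ΔT
β − 3α = 1.02×10⁻³ − 4.8×10⁻⁵ = 9.72×10⁻⁴ /K; ΔT = 16.6 K
ΔV = 34.4 × 9.72×10⁻⁴ × 16.6 = 0.555 L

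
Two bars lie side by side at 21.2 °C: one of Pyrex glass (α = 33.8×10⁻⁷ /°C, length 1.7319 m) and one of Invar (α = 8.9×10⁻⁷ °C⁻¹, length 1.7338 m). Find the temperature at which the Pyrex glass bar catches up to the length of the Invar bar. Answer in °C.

Equal length when α₁L₁ΔT − α₂L₂ΔT = L₂ − L₁ = 1.90×10⁻³ m
α₁L₁ = 5.853822×10⁻⁶, α₂L₂ = 1.543082×10⁻⁶ → Δ(αL) = 4.31074×10⁻⁶ m/K
ΔT = 1.90×10⁻³ / 4.31074×10⁻⁶ = 440.760 K, so T = 21.2 + 440.760 = 461.960 °C

T = 462.0 °C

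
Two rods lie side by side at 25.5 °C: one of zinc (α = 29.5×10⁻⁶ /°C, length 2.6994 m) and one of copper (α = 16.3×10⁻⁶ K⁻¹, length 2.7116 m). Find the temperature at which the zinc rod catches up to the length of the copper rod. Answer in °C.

Equal length when α₁L₁ΔT − α₂L₂ΔT = L₂ − L₁ = 1.22×10⁻² m
α₁L₁ = 7.96323×10⁻⁵, α₂L₂ = 4.419908×10⁻⁵ → Δ(αL) = 3.543322×10⁻⁵ m/K
ΔT = 1.22×10⁻² / 3.543322×10⁻⁵ = 344.310 K, so T = 25.5 + 344.310 = 369.810 °C

T = 369.8 °C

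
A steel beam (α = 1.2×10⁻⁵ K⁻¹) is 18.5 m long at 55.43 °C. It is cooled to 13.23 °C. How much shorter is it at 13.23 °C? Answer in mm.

ΔL = 9.37 mm

|ΔT| = |13.23 − 55.43| = 42.20 K
ΔL = αL₀ΔT = (1.2×10⁻⁵)(18.5)(42.20) = 9.37×10⁻³ m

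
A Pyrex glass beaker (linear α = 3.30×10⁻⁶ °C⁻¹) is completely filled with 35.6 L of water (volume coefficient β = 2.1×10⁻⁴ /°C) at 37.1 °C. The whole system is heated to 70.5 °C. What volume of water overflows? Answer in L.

0.238 L

The beaker also expands: β_container ≈ 3α = 9.9×10⁻⁶ /K
Net overflow = V₀(β_liq − 3α_cont)ΔT
β − 3α = 2.10×10⁻⁴ − 9.9×10⁻⁶ = 2.001×10⁻⁴ /K; ΔT = 33.4 K
ΔV = 35.6 × 2.001×10⁻⁴ × 33.4 = 0.238 L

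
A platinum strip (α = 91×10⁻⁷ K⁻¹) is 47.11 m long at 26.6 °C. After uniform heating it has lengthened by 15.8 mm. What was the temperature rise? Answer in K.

ΔT = 36.9 K

ΔL = αL₀ΔT ⇒ ΔT = ΔL / (αL₀)
ΔT = 15.8×10⁻³ m / (91×10⁻⁷ × 47.11 m) = 36.856 K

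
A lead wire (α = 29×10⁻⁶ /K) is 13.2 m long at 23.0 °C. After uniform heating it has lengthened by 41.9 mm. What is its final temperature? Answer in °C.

ΔL = αL₀ΔT ⇒ ΔT = ΔL / (αL₀)
ΔT = 41.9×10⁻³ m / (29×10⁻⁶ × 13.2 m) = 109.46 K
T = 23.0 + 109.46 = 132.46 °C

T = 132 °C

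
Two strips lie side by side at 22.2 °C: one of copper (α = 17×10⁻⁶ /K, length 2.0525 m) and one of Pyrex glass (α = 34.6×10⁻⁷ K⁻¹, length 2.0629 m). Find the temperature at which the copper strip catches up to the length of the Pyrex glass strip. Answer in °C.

L₁(1 + α₁ΔT) = L₂(1 + α₂ΔT) ⇒ ΔT = (L₂ − L₁)/(α₁L₁ − α₂L₂)
L₂ − L₁ = 2.0629 − 2.0525 = 1.04×10⁻² m
α₁L₁ − α₂L₂ = 17×10⁻⁶×2.0525 − 34.6×10⁻⁷×2.0629 = 2.7754866×10⁻⁵ m/K
ΔT = 1.04×10⁻² / 2.7754866×10⁻⁵ = 374.709 K
T = 22.2 + 374.709 = 396.909 °C

T = 396.9 °C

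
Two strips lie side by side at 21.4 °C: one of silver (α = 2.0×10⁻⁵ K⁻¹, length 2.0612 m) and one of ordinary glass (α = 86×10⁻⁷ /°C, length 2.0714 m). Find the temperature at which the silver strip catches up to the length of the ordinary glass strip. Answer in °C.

T = 457.1 °C

L₁(1 + α₁ΔT) = L₂(1 + α₂ΔT) ⇒ ΔT = (L₂ − L₁)/(α₁L₁ − α₂L₂)
L₂ − L₁ = 2.0714 − 2.0612 = 1.02×10⁻² m
α₁L₁ − α₂L₂ = 2.0×10⁻⁵×2.0612 − 86×10⁻⁷×2.0714 = 2.340996×10⁻⁵ m/K
ΔT = 1.02×10⁻² / 2.340996×10⁻⁵ = 435.712 K
T = 21.4 + 435.712 = 457.112 °C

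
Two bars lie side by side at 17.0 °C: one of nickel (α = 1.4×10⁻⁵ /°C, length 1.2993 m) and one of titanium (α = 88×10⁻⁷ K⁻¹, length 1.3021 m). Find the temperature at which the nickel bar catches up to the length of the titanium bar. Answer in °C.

L₁(1 + α₁ΔT) = L₂(1 + α₂ΔT) ⇒ ΔT = (L₂ − L₁)/(α₁L₁ − α₂L₂)
L₂ − L₁ = 1.3021 − 1.2993 = 2.80×10⁻³ m
α₁L₁ − α₂L₂ = 1.4×10⁻⁵×1.2993 − 88×10⁻⁷×1.3021 = 6.73172×10⁻⁶ m/K
ΔT = 2.80×10⁻³ / 6.73172×10⁻⁶ = 415.941 K
T = 17.0 + 415.941 = 432.941 °C

T = 432.9 °C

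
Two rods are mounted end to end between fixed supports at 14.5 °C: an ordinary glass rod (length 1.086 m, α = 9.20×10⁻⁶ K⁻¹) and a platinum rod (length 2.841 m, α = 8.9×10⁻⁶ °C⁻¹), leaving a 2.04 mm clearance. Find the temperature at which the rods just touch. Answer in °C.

α₁L₁ = 9.9912×10⁻⁶ m/K, α₂L₂ = 2.52849×10⁻⁵ m/K → total 3.52761×10⁻⁵ m/K
ΔT = g/(α₁L₁+α₂L₂) = 2.04×10⁻³ / 3.52761×10⁻⁵ = 57.830 K
T = 14.5 + 57.830 = 72.330 °C

T = 72.3 °C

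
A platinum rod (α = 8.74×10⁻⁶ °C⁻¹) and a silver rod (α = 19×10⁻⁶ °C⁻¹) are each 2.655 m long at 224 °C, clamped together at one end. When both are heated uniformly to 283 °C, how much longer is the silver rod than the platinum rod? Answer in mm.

1.61 mm

ΔT = 59 K
platinum: ΔL = 8.74×10⁻⁶ × 2.655 m × 59 = 1.3691×10⁻³ m = 1.3691 mm
silver: ΔL = 19×10⁻⁶ × 2.655 m × 59 = 2.9763×10⁻³ m = 2.9763 mm
difference = 2.9763 − 1.3691 = 1.6072 mm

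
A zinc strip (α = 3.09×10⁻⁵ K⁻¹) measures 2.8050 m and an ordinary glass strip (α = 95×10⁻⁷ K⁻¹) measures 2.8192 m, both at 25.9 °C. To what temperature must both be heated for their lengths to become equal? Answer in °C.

T = 263.0 °C

Equal length when α₁L₁ΔT − α₂L₂ΔT = L₂ − L₁ = 1.42×10⁻² m
α₁L₁ = 8.66745×10⁻⁵, α₂L₂ = 2.67824×10⁻⁵ → Δ(αL) = 5.98921×10⁻⁵ m/K
ΔT = 1.42×10⁻² / 5.98921×10⁻⁵ = 237.093 K, so T = 25.9 + 237.093 = 262.993 °C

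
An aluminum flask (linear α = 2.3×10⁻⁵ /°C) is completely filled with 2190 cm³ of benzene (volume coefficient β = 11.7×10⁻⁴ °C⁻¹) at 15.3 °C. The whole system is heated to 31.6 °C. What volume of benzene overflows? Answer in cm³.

39.3 cm³

The flask also expands: β_container ≈ 3α = 6.9×10⁻⁵ /K
Net overflow = V₀(β_liq − 3α_cont)ΔT
β − 3α = 1.17×10⁻³ − 6.9×10⁻⁵ = 1.101×10⁻³ /K; ΔT = 16.3 K
ΔV = 2190 × 1.101×10⁻³ × 16.3 = 39.3 cm³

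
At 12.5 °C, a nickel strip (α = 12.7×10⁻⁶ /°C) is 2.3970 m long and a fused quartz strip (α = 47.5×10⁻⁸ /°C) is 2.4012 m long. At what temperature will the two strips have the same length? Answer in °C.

T = 155.8 °C

Equal length when α₁L₁ΔT − α₂L₂ΔT = L₂ − L₁ = 4.20×10⁻³ m
α₁L₁ = 3.04419×10⁻⁵, α₂L₂ = 1.14057×10⁻⁶ → Δ(αL) = 2.930133×10⁻⁵ m/K
ΔT = 4.20×10⁻³ / 2.930133×10⁻⁵ = 143.338 K, so T = 12.5 + 143.338 = 155.838 °C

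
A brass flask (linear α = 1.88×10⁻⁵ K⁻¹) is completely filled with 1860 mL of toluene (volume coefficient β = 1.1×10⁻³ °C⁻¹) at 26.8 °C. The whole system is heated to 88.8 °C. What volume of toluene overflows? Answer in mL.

The flask also expands: β_container ≈ 3α = 5.64×10⁻⁵ /K
Net overflow = V₀(β_liq − 3α_cont)ΔT
β − 3α = 1.10×10⁻³ − 5.64×10⁻⁵ = 1.0436×10⁻³ /K; ΔT = 62.0 K
ΔV = 1860 × 1.0436×10⁻³ × 62.0 = 120 mL

120 mL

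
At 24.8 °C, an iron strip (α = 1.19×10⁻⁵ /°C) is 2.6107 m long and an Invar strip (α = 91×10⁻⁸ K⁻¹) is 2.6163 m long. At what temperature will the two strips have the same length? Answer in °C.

T = 220.0 °C

Equal length when α₁L₁ΔT − α₂L₂ΔT = L₂ − L₁ = 5.60×10⁻³ m
α₁L₁ = 3.106733×10⁻⁵, α₂L₂ = 2.380833×10⁻⁶ → Δ(αL) = 2.8686497×10⁻⁵ m/K
ΔT = 5.60×10⁻³ / 2.8686497×10⁻⁵ = 195.214 K, so T = 24.8 + 195.214 = 220.014 °C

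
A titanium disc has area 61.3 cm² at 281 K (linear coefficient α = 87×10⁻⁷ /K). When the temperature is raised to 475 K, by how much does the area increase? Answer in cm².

Area coefficient ≈ 2α; |ΔT| = 194 K
ΔA = 2αA₀ΔT = 2(87×10⁻⁷)(61.3)(194) = 0.207 cm²

ΔA = 0.207 cm²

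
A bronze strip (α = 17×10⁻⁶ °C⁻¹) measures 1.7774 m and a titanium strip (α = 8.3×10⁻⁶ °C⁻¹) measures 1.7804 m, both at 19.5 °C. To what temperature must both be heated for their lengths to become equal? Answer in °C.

T = 213.8 °C

L₁(1 + α₁ΔT) = L₂(1 + α₂ΔT) ⇒ ΔT = (L₂ − L₁)/(α₁L₁ − α₂L₂)
L₂ − L₁ = 1.7804 − 1.7774 = 3.00×10⁻³ m
α₁L₁ − α₂L₂ = 17×10⁻⁶×1.7774 − 8.3×10⁻⁶×1.7804 = 1.543848×10⁻⁵ m/K
ΔT = 3.00×10⁻³ / 1.543848×10⁻⁵ = 194.320 K
T = 19.5 + 194.320 = 213.820 °C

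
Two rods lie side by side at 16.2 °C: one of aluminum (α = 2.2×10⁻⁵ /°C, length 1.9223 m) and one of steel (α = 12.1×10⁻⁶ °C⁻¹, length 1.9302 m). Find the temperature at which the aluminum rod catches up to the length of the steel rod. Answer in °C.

L₁(1 + α₁ΔT) = L₂(1 + α₂ΔT) ⇒ ΔT = (L₂ − L₁)/(α₁L₁ − α₂L₂)
L₂ − L₁ = 1.9302 − 1.9223 = 7.90×10⁻³ m
α₁L₁ − α₂L₂ = 2.2×10⁻⁵×1.9223 − 12.1×10⁻⁶×1.9302 = 1.893518×10⁻⁵ m/K
ΔT = 7.90×10⁻³ / 1.893518×10⁻⁵ = 417.213 K
T = 16.2 + 417.213 = 433.413 °C

T = 433.4 °C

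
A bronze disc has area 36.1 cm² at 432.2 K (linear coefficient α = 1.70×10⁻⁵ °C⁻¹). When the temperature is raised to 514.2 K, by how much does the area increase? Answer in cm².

ΔA = 0.101 cm²

Area coefficient ≈ 2α; |ΔT| = 82.0 K
ΔA = 2αA₀ΔT = 2(1.70×10⁻⁵)(36.1)(82.0) = 0.101 cm²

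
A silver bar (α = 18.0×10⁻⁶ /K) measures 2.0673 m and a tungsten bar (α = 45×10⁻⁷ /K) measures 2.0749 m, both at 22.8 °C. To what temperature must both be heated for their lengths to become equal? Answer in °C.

T = 295.5 °C

L₁(1 + α₁ΔT) = L₂(1 + α₂ΔT) ⇒ ΔT = (L₂ − L₁)/(α₁L₁ − α₂L₂)
L₂ − L₁ = 2.0749 − 2.0673 = 7.60×10⁻³ m
α₁L₁ − α₂L₂ = 18.0×10⁻⁶×2.0673 − 45×10⁻⁷×2.0749 = 2.787435×10⁻⁵ m/K
ΔT = 7.60×10⁻³ / 2.787435×10⁻⁵ = 272.652 K
T = 22.8 + 272.652 = 295.452 °C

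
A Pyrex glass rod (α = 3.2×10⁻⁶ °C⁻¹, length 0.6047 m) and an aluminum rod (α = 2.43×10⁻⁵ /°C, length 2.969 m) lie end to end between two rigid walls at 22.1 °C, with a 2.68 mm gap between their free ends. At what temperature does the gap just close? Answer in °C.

T = 58.3 °C

Gap closes when ΔL₁ + ΔL₂ = 2.68 mm = 2.68×10⁻³ m
(α₁L₁ + α₂L₂)ΔT = g
α₁L₁ + α₂L₂ = 3.2×10⁻⁶×0.6047 + 2.43×10⁻⁵×2.969 = 7.408174×10⁻⁵ m/K
ΔT = 2.68×10⁻³ / 7.408174×10⁻⁵ = 36.176 K
T = 22.1 + 36.176 = 58.276 °C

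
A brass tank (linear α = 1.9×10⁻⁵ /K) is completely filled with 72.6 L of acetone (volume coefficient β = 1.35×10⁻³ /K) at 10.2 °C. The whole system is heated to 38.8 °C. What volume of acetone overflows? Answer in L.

The tank also expands: β_container ≈ 3α = 5.7×10⁻⁵ /K
Net overflow = V₀(β_liq − 3α_cont)ΔT
β − 3α = 1.35×10⁻³ − 5.7×10⁻⁵ = 1.293×10⁻³ /K; ΔT = 28.6 K
ΔV = 72.6 × 1.293×10⁻³ × 28.6 = 2.68 L

2.68 L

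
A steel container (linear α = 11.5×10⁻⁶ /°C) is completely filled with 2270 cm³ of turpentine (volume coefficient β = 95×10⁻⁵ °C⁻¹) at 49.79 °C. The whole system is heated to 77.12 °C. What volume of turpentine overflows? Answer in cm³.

56.8 cm³

The container also expands: β_container ≈ 3α = 3.45×10⁻⁵ /K
Net overflow = V₀(β_liq − 3α_cont)ΔT
β − 3α = 9.50×10⁻⁴ − 3.45×10⁻⁵ = 9.155×10⁻⁴ /K; ΔT = 27.33 K
ΔV = 2270 × 9.155×10⁻⁴ × 27.33 = 56.8 cm³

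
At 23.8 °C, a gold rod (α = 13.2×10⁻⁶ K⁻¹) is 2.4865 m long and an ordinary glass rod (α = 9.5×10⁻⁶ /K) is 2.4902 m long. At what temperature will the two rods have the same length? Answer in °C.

T = 427.5 °C

L₁(1 + α₁ΔT) = L₂(1 + α₂ΔT) ⇒ ΔT = (L₂ − L₁)/(α₁L₁ − α₂L₂)
L₂ − L₁ = 2.4902 − 2.4865 = 3.70×10⁻³ m
α₁L₁ − α₂L₂ = 13.2×10⁻⁶×2.4865 − 9.5×10⁻⁶×2.4902 = 9.1649×10⁻⁶ m/K
ΔT = 3.70×10⁻³ / 9.1649×10⁻⁶ = 403.714 K
T = 23.8 + 403.714 = 427.514 °C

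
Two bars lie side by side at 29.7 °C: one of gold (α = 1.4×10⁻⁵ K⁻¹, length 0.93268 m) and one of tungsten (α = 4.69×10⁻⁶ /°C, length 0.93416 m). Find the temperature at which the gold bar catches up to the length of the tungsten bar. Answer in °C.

T = 200.3 °C

L₁(1 + α₁ΔT) = L₂(1 + α₂ΔT) ⇒ ΔT = (L₂ − L₁)/(α₁L₁ − α₂L₂)
L₂ − L₁ = 0.93416 − 0.93268 = 1.48×10⁻³ m
α₁L₁ − α₂L₂ = 1.4×10⁻⁵×0.93268 − 4.69×10⁻⁶×0.93416 = 8.6763096×10⁻⁶ m/K
ΔT = 1.48×10⁻³ / 8.6763096×10⁻⁶ = 170.579 K
T = 29.7 + 170.579 = 200.279 °C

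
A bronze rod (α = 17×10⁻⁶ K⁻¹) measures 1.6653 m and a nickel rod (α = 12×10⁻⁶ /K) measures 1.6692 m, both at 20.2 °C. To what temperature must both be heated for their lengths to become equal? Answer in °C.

T = 491.2 °C

L₁(1 + α₁ΔT) = L₂(1 + α₂ΔT) ⇒ ΔT = (L₂ − L₁)/(α₁L₁ − α₂L₂)
L₂ − L₁ = 1.6692 − 1.6653 = 3.90×10⁻³ m
α₁L₁ − α₂L₂ = 17×10⁻⁶×1.6653 − 12×10⁻⁶×1.6692 = 8.2797×10⁻⁶ m/K
ΔT = 3.90×10⁻³ / 8.2797×10⁻⁶ = 471.032 K
T = 20.2 + 471.032 = 491.232 °C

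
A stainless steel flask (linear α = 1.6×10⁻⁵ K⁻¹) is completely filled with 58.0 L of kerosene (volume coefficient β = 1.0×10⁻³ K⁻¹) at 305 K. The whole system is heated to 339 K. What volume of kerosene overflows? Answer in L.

1.88 L

The flask also expands: β_container ≈ 3α = 4.8×10⁻⁵ /K
Net overflow = V₀(β_liq − 3α_cont)ΔT
β − 3α = 1.00×10⁻³ − 4.8×10⁻⁵ = 9.52×10⁻⁴ /K; ΔT = 34 K
ΔV = 58.0 × 9.52×10⁻⁴ × 34 = 1.88 L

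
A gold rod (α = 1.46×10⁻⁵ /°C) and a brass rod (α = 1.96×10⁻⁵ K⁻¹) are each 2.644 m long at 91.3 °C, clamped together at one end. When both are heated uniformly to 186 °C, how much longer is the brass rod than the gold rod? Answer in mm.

1.25 mm

ΔT = 94.7 K
gold: ΔL = 1.46×10⁻⁵ × 2.644 m × 94.7 = 3.6556×10⁻³ m = 3.6556 mm
brass: ΔL = 1.96×10⁻⁵ × 2.644 m × 94.7 = 4.9076×10⁻³ m = 4.9076 mm
difference = 4.9076 − 3.6556 = 1.2520 mm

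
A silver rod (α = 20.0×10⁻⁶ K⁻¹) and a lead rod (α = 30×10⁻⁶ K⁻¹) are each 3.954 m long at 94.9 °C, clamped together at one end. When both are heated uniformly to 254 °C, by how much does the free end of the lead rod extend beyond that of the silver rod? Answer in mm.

ΔT = 159.1 K
silver: ΔL = 20.0×10⁻⁶ × 3.954 m × 159.1 = 1.2582×10⁻² m = 12.582 mm
lead: ΔL = 30×10⁻⁶ × 3.954 m × 159.1 = 1.8872×10⁻² m = 18.872 mm
difference = 18.872 − 12.582 = 6.290 mm

6.29 mm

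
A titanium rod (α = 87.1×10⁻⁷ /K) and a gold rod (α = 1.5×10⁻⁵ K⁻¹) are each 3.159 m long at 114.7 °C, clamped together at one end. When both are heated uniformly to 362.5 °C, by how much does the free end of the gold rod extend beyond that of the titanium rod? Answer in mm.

4.92 mm

ΔT = 247.8 K
titanium: ΔL = 87.1×10⁻⁷ × 3.159 m × 247.8 = 6.8182×10⁻³ m = 6.8182 mm
gold: ΔL = 1.5×10⁻⁵ × 3.159 m × 247.8 = 1.1742×10⁻² m = 11.742 mm
difference = 11.742 − 6.8182 = 4.9238 mm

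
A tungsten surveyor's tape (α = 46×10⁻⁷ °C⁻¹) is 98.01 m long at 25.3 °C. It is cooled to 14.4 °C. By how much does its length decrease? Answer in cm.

ΔL = 0.491 cm

|ΔT| = |14.4 − 25.3| = 10.9 K
ΔL = αL₀ΔT = (46×10⁻⁷)(98.01)(10.9) = 4.91×10⁻³ m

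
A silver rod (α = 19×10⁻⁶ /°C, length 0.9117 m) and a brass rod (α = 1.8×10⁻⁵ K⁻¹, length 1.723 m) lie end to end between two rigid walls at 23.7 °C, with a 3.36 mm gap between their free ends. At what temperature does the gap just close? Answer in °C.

T = 93.2 °C

Gap closes when ΔL₁ + ΔL₂ = 3.36 mm = 3.36×10⁻³ m
(α₁L₁ + α₂L₂)ΔT = g
α₁L₁ + α₂L₂ = 19×10⁻⁶×0.9117 + 1.8×10⁻⁵×1.723 = 4.83363×10⁻⁵ m/K
ΔT = 3.36×10⁻³ / 4.83363×10⁻⁵ = 69.513 K
T = 23.7 + 69.513 = 93.213 °C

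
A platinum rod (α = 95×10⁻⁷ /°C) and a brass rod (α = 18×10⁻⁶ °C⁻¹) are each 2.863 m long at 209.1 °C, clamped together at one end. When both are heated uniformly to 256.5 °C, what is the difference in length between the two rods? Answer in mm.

1.15 mm

ΔT = 47.4 K
platinum: ΔL = 95×10⁻⁷ × 2.863 m × 47.4 = 1.2892×10⁻³ m = 1.2892 mm
brass: ΔL = 18×10⁻⁶ × 2.863 m × 47.4 = 2.4427×10⁻³ m = 2.4427 mm
difference = 2.4427 − 1.2892 = 1.1535 mm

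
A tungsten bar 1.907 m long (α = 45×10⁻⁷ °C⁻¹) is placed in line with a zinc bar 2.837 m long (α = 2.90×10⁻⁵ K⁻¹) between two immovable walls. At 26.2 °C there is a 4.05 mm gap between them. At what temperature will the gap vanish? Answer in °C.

α₁L₁ = 8.5815×10⁻⁶ m/K, α₂L₂ = 8.2273×10⁻⁵ m/K → total 9.08545×10⁻⁵ m/K
ΔT = g/(α₁L₁+α₂L₂) = 4.05×10⁻³ / 9.08545×10⁻⁵ = 44.577 K
T = 26.2 + 44.577 = 70.777 °C

T = 70.8 °C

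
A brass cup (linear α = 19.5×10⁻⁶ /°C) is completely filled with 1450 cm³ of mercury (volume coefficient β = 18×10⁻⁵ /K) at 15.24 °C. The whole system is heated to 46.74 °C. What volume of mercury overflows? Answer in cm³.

The cup also expands: β_container ≈ 3α = 5.85×10⁻⁵ /K
Net overflow = V₀(β_liq − 3α_cont)ΔT
β − 3α = 1.80×10⁻⁴ − 5.85×10⁻⁵ = 1.215×10⁻⁴ /K; ΔT = 31.50 K
ΔV = 1450 × 1.215×10⁻⁴ × 31.50 = 5.55 cm³

5.55 cm³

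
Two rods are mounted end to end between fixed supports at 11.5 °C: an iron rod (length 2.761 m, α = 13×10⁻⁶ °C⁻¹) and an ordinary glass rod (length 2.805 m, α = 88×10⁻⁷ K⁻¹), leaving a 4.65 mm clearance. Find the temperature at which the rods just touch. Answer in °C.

α₁L₁ = 3.5893×10⁻⁵ m/K, α₂L₂ = 2.4684×10⁻⁵ m/K → total 6.0577×10⁻⁵ m/K
ΔT = g/(α₁L₁+α₂L₂) = 4.65×10⁻³ / 6.0577×10⁻⁵ = 76.762 K
T = 11.5 + 76.762 = 88.262 °C

T = 88.3 °C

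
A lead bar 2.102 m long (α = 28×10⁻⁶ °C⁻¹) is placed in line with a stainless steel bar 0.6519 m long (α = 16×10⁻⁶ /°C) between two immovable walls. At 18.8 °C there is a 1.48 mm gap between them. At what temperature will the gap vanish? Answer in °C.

T = 40.2 °C

α₁L₁ = 5.8856×10⁻⁵ m/K, α₂L₂ = 1.04304×10⁻⁵ m/K → total 6.92864×10⁻⁵ m/K
ΔT = g/(α₁L₁+α₂L₂) = 1.48×10⁻³ / 6.92864×10⁻⁵ = 21.361 K
T = 18.8 + 21.361 = 40.161 °C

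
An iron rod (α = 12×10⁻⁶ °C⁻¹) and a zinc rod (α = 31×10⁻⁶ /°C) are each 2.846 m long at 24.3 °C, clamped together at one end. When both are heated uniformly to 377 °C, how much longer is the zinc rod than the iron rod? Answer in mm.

ΔT = 352.7 K
iron: ΔL = 12×10⁻⁶ × 2.846 m × 352.7 = 1.2045×10⁻² m = 12.045 mm
zinc: ΔL = 31×10⁻⁶ × 2.846 m × 352.7 = 3.1117×10⁻² m = 31.117 mm
difference = 31.117 − 12.045 = 19.072 mm

19.1 mm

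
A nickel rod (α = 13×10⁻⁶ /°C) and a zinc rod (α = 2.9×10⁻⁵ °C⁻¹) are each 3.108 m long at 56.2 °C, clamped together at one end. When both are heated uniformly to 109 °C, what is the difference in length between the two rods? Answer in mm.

ΔT = 52.8 K
nickel: ΔL = 13×10⁻⁶ × 3.108 m × 52.8 = 2.1333×10⁻³ m = 2.1333 mm
zinc: ΔL = 2.9×10⁻⁵ × 3.108 m × 52.8 = 4.7590×10⁻³ m = 4.7590 mm
difference = 4.7590 − 2.1333 = 2.6257 mm

2.63 mm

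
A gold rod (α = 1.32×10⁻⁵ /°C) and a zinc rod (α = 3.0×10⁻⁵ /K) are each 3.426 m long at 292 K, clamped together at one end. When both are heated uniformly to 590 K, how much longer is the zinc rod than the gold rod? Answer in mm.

ΔT = 298 K
gold: ΔL = 1.32×10⁻⁵ × 3.426 m × 298 = 1.3477×10⁻² m = 13.477 mm
zinc: ΔL = 3.0×10⁻⁵ × 3.426 m × 298 = 3.0628×10⁻² m = 30.628 mm
difference = 30.628 − 13.477 = 17.151 mm

17.2 mm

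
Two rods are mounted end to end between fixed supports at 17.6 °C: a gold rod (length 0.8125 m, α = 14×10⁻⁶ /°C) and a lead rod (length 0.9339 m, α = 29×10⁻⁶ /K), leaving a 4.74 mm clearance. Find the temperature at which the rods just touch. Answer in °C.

Gap closes when ΔL₁ + ΔL₂ = 4.74 mm = 4.74×10⁻³ m
(α₁L₁ + α₂L₂)ΔT = g
α₁L₁ + α₂L₂ = 14×10⁻⁶×0.8125 + 29×10⁻⁶×0.9339 = 3.84581×10⁻⁵ m/K
ΔT = 4.74×10⁻³ / 3.84581×10⁻⁵ = 123.25 K
T = 17.6 + 123.25 = 140.85 °C

T = 141 °C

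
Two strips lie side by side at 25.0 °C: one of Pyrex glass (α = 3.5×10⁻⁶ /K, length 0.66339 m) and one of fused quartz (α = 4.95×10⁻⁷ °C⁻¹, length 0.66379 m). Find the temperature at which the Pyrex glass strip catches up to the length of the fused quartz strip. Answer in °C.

T = 225.7 °C

Equal length when α₁L₁ΔT − α₂L₂ΔT = L₂ − L₁ = 4.00×10⁻⁴ m
α₁L₁ = 2.321865×10⁻⁶, α₂L₂ = 3.2857605×10⁻⁷ → Δ(αL) = 1.99328895×10⁻⁶ m/K
ΔT = 4.00×10⁻⁴ / 1.99328895×10⁻⁶ = 200.673 K, so T = 25.0 + 200.673 = 225.673 °C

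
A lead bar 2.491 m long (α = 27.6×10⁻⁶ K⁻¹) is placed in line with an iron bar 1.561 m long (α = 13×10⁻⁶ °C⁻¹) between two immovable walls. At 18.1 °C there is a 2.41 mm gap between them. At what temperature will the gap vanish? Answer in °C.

T = 45.2 °C

Gap closes when ΔL₁ + ΔL₂ = 2.41 mm = 2.41×10⁻³ m
(α₁L₁ + α₂L₂)ΔT = g
α₁L₁ + α₂L₂ = 27.6×10⁻⁶×2.491 + 13×10⁻⁶×1.561 = 8.90446×10⁻⁵ m/K
ΔT = 2.41×10⁻³ / 8.90446×10⁻⁵ = 27.065 K
T = 18.1 + 27.065 = 45.165 °C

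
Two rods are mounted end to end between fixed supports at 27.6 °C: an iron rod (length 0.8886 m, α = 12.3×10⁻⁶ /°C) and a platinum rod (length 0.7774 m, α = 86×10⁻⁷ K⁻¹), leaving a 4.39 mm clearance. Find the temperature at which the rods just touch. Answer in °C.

T = 277 °C

α₁L₁ = 1.092978×10⁻⁵ m/K, α₂L₂ = 6.68564×10⁻⁶ m/K → total 1.761542×10⁻⁵ m/K
ΔT = g/(α₁L₁+α₂L₂) = 4.39×10⁻³ / 1.761542×10⁻⁵ = 249.21 K
T = 27.6 + 249.21 = 276.81 °C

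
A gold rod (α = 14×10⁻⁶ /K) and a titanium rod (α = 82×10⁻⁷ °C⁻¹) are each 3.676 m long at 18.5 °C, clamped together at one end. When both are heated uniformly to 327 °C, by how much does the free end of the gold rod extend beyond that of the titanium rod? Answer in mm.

ΔT = 308.5 K
gold: ΔL = 14×10⁻⁶ × 3.676 m × 308.5 = 1.5877×10⁻² m = 15.877 mm
titanium: ΔL = 82×10⁻⁷ × 3.676 m × 308.5 = 9.2992×10⁻³ m = 9.2992 mm
difference = 15.877 − 9.2992 = 6.5778 mm

6.58 mm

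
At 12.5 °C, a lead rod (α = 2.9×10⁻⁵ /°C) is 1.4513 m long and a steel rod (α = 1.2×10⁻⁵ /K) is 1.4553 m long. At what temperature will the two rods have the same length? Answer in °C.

L₁(1 + α₁ΔT) = L₂(1 + α₂ΔT) ⇒ ΔT = (L₂ − L₁)/(α₁L₁ − α₂L₂)
L₂ − L₁ = 1.4553 − 1.4513 = 4.00×10⁻³ m
α₁L₁ − α₂L₂ = 2.9×10⁻⁵×1.4513 − 1.2×10⁻⁵×1.4553 = 2.46241×10⁻⁵ m/K
ΔT = 4.00×10⁻³ / 2.46241×10⁻⁵ = 162.442 K
T = 12.5 + 162.442 = 174.942 °C

T = 174.9 °C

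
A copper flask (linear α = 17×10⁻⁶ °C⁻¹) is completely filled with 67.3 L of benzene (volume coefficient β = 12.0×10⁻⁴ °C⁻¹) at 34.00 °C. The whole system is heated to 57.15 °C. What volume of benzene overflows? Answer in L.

The flask also expands: β_container ≈ 3α = 5.1×10⁻⁵ /K
Net overflow = V₀(β_liq − 3α_cont)ΔT
β − 3α = 1.20×10⁻³ − 5.1×10⁻⁵ = 1.149×10⁻³ /K; ΔT = 23.15 K
ΔV = 67.3 × 1.149×10⁻³ × 23.15 = 1.79 L

1.79 L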